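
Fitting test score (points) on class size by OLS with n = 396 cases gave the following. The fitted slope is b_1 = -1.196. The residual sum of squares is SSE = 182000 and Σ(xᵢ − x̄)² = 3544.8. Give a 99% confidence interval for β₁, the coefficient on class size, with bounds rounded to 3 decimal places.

(-2.130, -0.262)

MSE = SSE/(n − 2) = 182000/394 = 461.929.
SE(b_1) = √(MSE/Sₓₓ) = √(461.929/3544.8) = 0.360987.
df = n − 2 = 394.
t* = t_{0.005, 394} = 2.588365.
Margin = t* × SE = 2.588365 × 0.360987 = 0.93437.
CI: -1.196 ± 0.93437 → (-2.130, -0.262).
With 99% confidence, each one-unit increase in class size is associated with a change of between -2.130 and -0.262 points in test score.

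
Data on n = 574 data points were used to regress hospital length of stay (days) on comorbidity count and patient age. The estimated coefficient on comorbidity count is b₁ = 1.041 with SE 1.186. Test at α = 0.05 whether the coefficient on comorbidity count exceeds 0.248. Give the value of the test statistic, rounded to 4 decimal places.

t = 0.6686

H₀: β₁ = 0.248 vs H₁: β₁ > 0.248.
t = (b₁ − β₁⁰)/SE = (1.041 − 0.248) / 1.186 = 0.6686.
df = n − k − 1 = 574 − 2 − 1 = 571.
One-sided p ≈ 0.2520, which is ≥ 0.05, so fail to reject H₀.
The data do not give significant evidence that the true slope on comorbidity count exceeds 0.248 days per unit, holding the other predictors fixed.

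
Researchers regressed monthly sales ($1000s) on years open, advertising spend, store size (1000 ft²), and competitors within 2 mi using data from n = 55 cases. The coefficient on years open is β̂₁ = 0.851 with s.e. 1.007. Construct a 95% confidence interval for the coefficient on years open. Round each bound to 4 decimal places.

df = n − k − 1 = 55 − 4 − 1 = 50.
t* = t_{0.025, 50} = 2.008559.
Margin = t* × SE = 2.008559 × 1.007 = 2.022619.
CI: 0.851 ± 2.022619 → (-1.1716, 2.8736).
With 95% confidence, each one-unit increase in years open is associated with a change of between -1.1716 and 2.8736 $1000s in monthly sales, holding the other predictors fixed.

(-1.1716, 2.8736)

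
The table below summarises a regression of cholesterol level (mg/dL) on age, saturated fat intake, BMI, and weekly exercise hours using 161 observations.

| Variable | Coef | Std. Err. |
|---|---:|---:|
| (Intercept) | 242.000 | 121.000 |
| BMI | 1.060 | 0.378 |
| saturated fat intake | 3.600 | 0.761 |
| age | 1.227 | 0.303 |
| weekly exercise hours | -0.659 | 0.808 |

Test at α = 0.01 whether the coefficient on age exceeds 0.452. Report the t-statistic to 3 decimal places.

t = 2.558

Read off: b = 1.227, SE = 0.303 for age.
H₀: β₁ = 0.452 vs H₁: β₁ > 0.452.
t = (1.227 − 0.452) / 0.303 = 2.558.
df = n − k − 1 = 161 − 4 − 1 = 156.
One-sided p ≈ 0.0057, which is < 0.01, so reject H₀.
There is evidence that the true slope on age exceeds 0.452 mg/dL per unit, holding the other predictors fixed.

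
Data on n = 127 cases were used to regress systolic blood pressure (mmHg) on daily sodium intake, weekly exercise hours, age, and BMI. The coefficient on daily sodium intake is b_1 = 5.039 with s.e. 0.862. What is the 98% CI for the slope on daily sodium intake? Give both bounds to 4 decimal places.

(3.0070, 7.0710)

df = n − k − 1 = 127 − 4 − 1 = 122.
t* = t_{0.01, 122} = 2.357302.
Margin = t* × SE = 2.357302 × 0.862 = 2.031994.
CI: 5.039 ± 2.031994 → (3.0070, 7.0710).
With 98% confidence, each one-unit increase in daily sodium intake is associated with a change of between 3.0070 and 7.0710 mmHg in systolic blood pressure, holding the other predictors fixed.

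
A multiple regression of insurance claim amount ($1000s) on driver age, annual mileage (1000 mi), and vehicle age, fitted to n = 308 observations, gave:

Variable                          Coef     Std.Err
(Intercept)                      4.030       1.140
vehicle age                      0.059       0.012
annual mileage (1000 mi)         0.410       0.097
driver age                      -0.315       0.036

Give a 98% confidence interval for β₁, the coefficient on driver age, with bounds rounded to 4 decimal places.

(-0.3992, -0.2308)

Read off: b = -0.315, SE = 0.036 for driver age.
df = n − k − 1 = 308 − 3 − 1 = 304.
t* = t_{0.01, 304} = 2.338677.
Margin = t* × SE = 2.338677 × 0.036 = 0.084192.
CI: -0.315 ± 0.084192 → (-0.3992, -0.2308).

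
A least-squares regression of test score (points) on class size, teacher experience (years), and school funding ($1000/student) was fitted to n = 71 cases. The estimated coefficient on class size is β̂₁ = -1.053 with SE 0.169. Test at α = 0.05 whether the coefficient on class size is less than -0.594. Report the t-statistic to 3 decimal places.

t = -2.716

H₀: β₁ = -0.594 vs H₁: β₁ < -0.594.
t = (β̂₁ − β₁⁰)/SE = (-1.053 − (-0.594)) / 0.169 = -2.716.
df = n − k − 1 = 71 − 3 − 1 = 67.
One-sided p ≈ 0.0042, which is < 0.05, so reject H₀.
There is evidence that the true slope on class size is below -0.594 points per unit, holding the other predictors fixed.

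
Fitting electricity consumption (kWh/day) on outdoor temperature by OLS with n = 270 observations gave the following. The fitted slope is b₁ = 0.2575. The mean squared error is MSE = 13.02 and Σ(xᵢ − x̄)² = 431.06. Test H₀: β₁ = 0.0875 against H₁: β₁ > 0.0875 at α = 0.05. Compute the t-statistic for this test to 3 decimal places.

SE(b₁) = √(MSE/Sₓₓ) = √(13.02/431.06) = 0.173795.
t = (0.2575 − 0.0875) / 0.173795 = 0.978.
df = n − 2 = 268.
One-sided p ≈ 0.1644, which is ≥ 0.05, so fail to reject H₀.
The data do not give significant evidence that the true slope on outdoor temperature exceeds 0.0875 kWh/day per unit.

t = 0.978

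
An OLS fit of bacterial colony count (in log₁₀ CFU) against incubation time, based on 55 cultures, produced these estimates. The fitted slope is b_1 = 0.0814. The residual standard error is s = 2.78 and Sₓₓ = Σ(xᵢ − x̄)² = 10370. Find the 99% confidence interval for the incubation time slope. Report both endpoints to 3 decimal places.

(0.008, 0.154)

SE(b_1) = s/√Sₓₓ = 2.78/√10370 = 0.0272995.
df = n − 2 = 53.
t* = t_{0.005, 53} = 2.671823.
Margin = t* × SE = 2.671823 × 0.0272995 = 0.07294.
CI: 0.0814 ± 0.07294 → (0.008, 0.154).
With 99% confidence, each one-unit increase in incubation time is associated with a change of between 0.008 and 0.154 log₁₀ CFU in bacterial colony count.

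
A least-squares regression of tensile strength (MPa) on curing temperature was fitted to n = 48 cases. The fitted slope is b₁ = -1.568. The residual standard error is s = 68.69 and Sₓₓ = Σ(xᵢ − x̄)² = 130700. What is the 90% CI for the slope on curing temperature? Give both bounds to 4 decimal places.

SE(b₁) = s/√Sₓₓ = 68.69/√130700 = 0.190001.
df = n − 2 = 46.
t* = t_{0.05, 46} = 1.67866.
Margin = t* × SE = 1.67866 × 0.190001 = 0.318947.
CI: -1.568 ± 0.318947 → (-1.8869, -1.2491).
With 90% confidence, each one-unit increase in curing temperature is associated with a change of between -1.8869 and -1.2491 MPa in tensile strength.

(-1.8869, -1.2491)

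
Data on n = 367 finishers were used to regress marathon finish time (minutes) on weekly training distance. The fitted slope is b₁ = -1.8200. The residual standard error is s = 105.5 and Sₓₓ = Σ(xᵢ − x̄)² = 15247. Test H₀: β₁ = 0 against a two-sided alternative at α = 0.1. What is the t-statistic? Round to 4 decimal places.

SE(b₁) = s/√Sₓₓ = 105.5/√15247 = 0.854398.
t = -1.8200 / 0.854398 = -2.1302.
df = n − 2 = 365.
Two-sided p ≈ 0.0338, which is < 0.1, so reject H₀.
There is evidence that weekly training distance is associated with marathon finish time.

t = -2.1302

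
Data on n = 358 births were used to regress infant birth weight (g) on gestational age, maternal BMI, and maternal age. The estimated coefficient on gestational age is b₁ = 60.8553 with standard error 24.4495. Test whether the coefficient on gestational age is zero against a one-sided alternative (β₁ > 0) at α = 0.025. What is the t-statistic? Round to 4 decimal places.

H₀: β₁ = 0 vs H₁: β₁ > 0.
t = (b₁ − β₁⁰)/SE = 60.8553 / 24.4495 = 2.4890.
df = n − k − 1 = 358 − 3 − 1 = 354.
One-sided p ≈ 0.0066, which is < 0.025, so reject H₀.
There is evidence that the true slope on gestational age is positive, holding the other predictors fixed.

t = 2.4890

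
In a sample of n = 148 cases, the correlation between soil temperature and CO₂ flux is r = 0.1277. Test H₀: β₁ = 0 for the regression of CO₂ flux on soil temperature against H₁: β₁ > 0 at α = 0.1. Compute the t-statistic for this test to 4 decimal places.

t = r·√(n − 2)/√(1 − r²) = 0.1277·√146/√0.983693 = 1.5557.
df = n − 2 = 146.
One-sided p ≈ 0.0610, which is < 0.1, so reject H₀.
There is evidence of a linear association between soil temperature and CO₂ flux.

t = 1.5557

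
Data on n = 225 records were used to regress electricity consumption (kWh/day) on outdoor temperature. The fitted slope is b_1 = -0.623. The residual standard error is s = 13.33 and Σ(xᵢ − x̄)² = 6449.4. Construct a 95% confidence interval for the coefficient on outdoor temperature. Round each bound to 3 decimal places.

SE(b_1) = s/√Sₓₓ = 13.33/√6449.4 = 0.165986.
df = n − 2 = 223.
t* = t_{0.025, 223} = 1.970659.
Margin = t* × SE = 1.970659 × 0.165986 = 0.32710.
CI: -0.623 ± 0.32710 → (-0.950, -0.296).
With 95% confidence, each one-unit increase in outdoor temperature is associated with a change of between -0.950 and -0.296 kWh/day in electricity consumption.

(-0.950, -0.296)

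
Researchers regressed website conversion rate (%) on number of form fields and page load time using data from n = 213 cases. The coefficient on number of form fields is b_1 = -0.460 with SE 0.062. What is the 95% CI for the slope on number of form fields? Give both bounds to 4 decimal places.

df = n − k − 1 = 213 − 2 − 1 = 210.
t* = t_{0.025, 210} = 1.971325.
Margin = t* × SE = 1.971325 × 0.062 = 0.122222.
CI: -0.460 ± 0.122222 → (-0.5822, -0.3378).
With 95% confidence, each one-unit increase in number of form fields is associated with a change of between -0.5822 and -0.3378 % in website conversion rate, holding the other predictors fixed.

(-0.5822, -0.3378)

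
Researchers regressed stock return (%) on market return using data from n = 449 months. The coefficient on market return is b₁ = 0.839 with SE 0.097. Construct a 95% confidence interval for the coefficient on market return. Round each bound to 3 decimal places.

df = n − 2 = 449 − 2 = 447.
t* = t_{0.025, 447} = 1.965285.
Margin = t* × SE = 1.965285 × 0.097 = 0.19063.
CI: 0.839 ± 0.19063 → (0.648, 1.030).
With 95% confidence, each one-unit increase in market return is associated with a change of between 0.648 and 1.030 % in stock return.

(0.648, 1.030)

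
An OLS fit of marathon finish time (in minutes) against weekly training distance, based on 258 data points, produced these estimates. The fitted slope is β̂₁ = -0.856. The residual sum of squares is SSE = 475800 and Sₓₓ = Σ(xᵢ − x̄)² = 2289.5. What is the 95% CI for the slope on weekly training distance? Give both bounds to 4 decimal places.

MSE = SSE/(n − 2) = 475800/256 = 1858.59.
SE(β̂₁) = √(MSE/Sₓₓ) = √(1858.59/2289.5) = 0.900994.
df = n − 2 = 256.
t* = t_{0.025, 256} = 1.969274.
Margin = t* × SE = 1.969274 × 0.900994 = 1.774304.
CI: -0.856 ± 1.774304 → (-2.6303, 0.9183).
With 95% confidence, each one-unit increase in weekly training distance is associated with a change of between -2.6303 and 0.9183 minutes in marathon finish time.

(-2.6303, 0.9183)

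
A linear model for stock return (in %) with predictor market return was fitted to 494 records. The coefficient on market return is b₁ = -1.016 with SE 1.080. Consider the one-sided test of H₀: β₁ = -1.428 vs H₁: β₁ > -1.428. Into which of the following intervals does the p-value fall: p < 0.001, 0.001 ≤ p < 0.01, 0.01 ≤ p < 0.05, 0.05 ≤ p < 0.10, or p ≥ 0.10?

t = (-1.016 − (-1.428)) / 1.080 = 0.381.
df = n − 2 = 494 − 2 = 492.
One-sided p = P(T_{492} > t) ≈ 0.3515.
So p ≥ 0.10.

p ≥ 0.10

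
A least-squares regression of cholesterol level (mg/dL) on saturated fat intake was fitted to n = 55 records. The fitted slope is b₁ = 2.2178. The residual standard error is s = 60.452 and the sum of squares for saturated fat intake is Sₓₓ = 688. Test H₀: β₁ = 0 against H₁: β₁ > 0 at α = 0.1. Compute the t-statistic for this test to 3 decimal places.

t = 0.962

SE(b₁) = s/√Sₓₓ = 60.452/√688 = 2.30471.
t = 2.2178 / 2.30471 = 0.962.
df = n − 2 = 53.
One-sided p ≈ 0.1701, which is ≥ 0.1, so fail to reject H₀.
The data do not give significant evidence that the true slope on saturated fat intake is positive.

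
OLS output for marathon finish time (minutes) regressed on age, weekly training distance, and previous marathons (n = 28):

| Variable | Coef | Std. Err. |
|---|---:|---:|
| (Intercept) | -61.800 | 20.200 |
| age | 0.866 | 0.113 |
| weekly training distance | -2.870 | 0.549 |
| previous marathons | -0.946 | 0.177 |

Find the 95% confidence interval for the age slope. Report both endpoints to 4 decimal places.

Read off: b = 0.866, SE = 0.113 for age.
df = n − k − 1 = 28 − 3 − 1 = 24.
t* = t_{0.025, 24} = 2.063899.
Margin = t* × SE = 2.063899 × 0.113 = 0.233221.
CI: 0.866 ± 0.233221 → (0.6328, 1.0992).

(0.6328, 1.0992)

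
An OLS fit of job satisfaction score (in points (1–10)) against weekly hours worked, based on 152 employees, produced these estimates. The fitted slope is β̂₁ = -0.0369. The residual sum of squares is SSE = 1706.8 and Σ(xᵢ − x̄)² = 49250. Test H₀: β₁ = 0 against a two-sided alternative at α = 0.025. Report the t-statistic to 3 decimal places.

MSE = SSE/(n − 2) = 1706.8/150 = 11.3787.
SE(β̂₁) = √(MSE/Sₓₓ) = √(11.3787/49250) = 0.0152.
t = -0.0369 / 0.0152 = -2.428.
df = n − 2 = 150.
Two-sided p ≈ 0.0164, which is < 0.025, so reject H₀.
There is evidence that weekly hours worked is associated with job satisfaction score.

t = -2.428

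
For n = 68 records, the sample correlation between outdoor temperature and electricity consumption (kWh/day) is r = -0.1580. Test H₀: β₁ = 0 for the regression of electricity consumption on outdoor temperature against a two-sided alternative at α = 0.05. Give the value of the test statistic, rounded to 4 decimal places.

t = r·√(n − 2)/√(1 − r²) = -0.1580·√66/√0.975036 = -1.2999.
df = n − 2 = 66.
Two-sided p ≈ 0.1981, which is ≥ 0.05, so fail to reject H₀.
The data do not give significant evidence of a linear association between outdoor temperature and electricity consumption.

t = -1.2999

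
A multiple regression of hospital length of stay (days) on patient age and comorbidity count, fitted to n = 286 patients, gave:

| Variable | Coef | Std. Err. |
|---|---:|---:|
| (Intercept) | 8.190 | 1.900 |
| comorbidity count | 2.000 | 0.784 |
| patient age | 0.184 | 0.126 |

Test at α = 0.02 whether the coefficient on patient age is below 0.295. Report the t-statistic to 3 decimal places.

t = -0.881

Read off: b = 0.184, SE = 0.126 for patient age.
H₀: β₁ = 0.295 vs H₁: β₁ < 0.295.
t = (0.184 − 0.295) / 0.126 = -0.881.
df = n − k − 1 = 286 − 2 − 1 = 283.
One-sided p ≈ 0.1895, which is ≥ 0.02, so fail to reject H₀.
The data do not give significant evidence that the true slope on patient age is below 0.295 days per unit, holding the other predictors fixed.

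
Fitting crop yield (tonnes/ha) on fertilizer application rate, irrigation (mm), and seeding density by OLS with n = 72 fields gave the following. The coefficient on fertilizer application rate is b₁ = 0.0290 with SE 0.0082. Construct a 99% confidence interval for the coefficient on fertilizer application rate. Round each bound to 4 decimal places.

(0.0073, 0.0507)

df = n − k − 1 = 72 − 3 − 1 = 68.
t* = t_{0.005, 68} = 2.650081.
Margin = t* × SE = 2.650081 × 0.0082 = 0.021731.
CI: 0.0290 ± 0.021731 → (0.0073, 0.0507).
With 99% confidence, each one-unit increase in fertilizer application rate is associated with a change of between 0.0073 and 0.0507 tonnes/ha in crop yield, holding the other predictors fixed.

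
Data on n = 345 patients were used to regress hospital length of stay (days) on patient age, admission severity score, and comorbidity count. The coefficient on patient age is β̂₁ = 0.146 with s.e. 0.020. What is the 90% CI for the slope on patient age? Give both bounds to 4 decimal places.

df = n − k − 1 = 345 − 3 − 1 = 341.
t* = t_{0.05, 341} = 1.649334.
Margin = t* × SE = 1.649334 × 0.020 = 0.032987.
CI: 0.146 ± 0.032987 → (0.1130, 0.1790).
With 90% confidence, each one-unit increase in patient age is associated with a change of between 0.1130 and 0.1790 days in hospital length of stay, holding the other predictors fixed.

(0.1130, 0.1790)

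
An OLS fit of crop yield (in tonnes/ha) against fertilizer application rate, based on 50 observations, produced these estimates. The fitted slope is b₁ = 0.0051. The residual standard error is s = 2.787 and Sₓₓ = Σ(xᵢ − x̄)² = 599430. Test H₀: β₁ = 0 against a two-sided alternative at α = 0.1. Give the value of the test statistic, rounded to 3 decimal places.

t = 1.417

SE(b₁) = s/√Sₓₓ = 2.787/√599430 = 0.00359971.
t = 0.0051 / 0.00359971 = 1.417.
df = n − 2 = 48.
Two-sided p ≈ 0.1630, which is ≥ 0.1, so fail to reject H₀.
The data do not give significant evidence of an association between fertilizer application rate and crop yield.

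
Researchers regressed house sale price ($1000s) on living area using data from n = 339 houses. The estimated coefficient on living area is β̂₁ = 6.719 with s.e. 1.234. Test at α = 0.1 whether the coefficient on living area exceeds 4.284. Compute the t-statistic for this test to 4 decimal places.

t = 1.9733

H₀: β₁ = 4.284 vs H₁: β₁ > 4.284.
t = (β̂₁ − β₁⁰)/SE = (6.719 − 4.284) / 1.234 = 1.9733.
df = n − 2 = 339 − 2 = 337.
One-sided p ≈ 0.0246, which is < 0.1, so reject H₀.
There is evidence that the true slope on living area exceeds 4.284 $1000s per unit.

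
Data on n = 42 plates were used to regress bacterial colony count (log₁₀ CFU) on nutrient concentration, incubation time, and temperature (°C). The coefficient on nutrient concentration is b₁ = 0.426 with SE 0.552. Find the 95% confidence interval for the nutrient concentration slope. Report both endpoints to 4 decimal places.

(-0.6915, 1.5435)

df = n − k − 1 = 42 − 3 − 1 = 38.
t* = t_{0.025, 38} = 2.024394.
Margin = t* × SE = 2.024394 × 0.552 = 1.117466.
CI: 0.426 ± 1.117466 → (-0.6915, 1.5435).
With 95% confidence, each one-unit increase in nutrient concentration is associated with a change of between -0.6915 and 1.5435 log₁₀ CFU in bacterial colony count, holding the other predictors fixed.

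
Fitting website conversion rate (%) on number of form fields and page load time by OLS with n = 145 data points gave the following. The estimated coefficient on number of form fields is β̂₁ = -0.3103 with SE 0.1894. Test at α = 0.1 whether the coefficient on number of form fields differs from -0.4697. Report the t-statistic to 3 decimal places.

t = 0.842

H₀: β₁ = -0.4697 vs H₁: β₁ ≠ -0.4697.
t = (β̂₁ − β₁⁰)/SE = (-0.3103 − (-0.4697)) / 0.1894 = 0.842.
df = n − k − 1 = 145 − 2 − 1 = 142.
Two-sided p ≈ 0.4014, which is ≥ 0.1, so fail to reject H₀.
The data are consistent with a true slope of -0.4697 % per unit of number of form fields, holding the other predictors fixed.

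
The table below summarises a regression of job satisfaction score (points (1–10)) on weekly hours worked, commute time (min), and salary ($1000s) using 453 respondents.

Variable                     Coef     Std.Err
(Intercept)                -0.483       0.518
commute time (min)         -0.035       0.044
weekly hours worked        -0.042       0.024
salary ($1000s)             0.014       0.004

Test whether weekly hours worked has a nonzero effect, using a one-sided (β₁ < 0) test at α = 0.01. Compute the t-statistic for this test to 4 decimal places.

Read off: b = -0.042, SE = 0.024 for weekly hours worked.
H₀: β₁ = 0 vs H₁: β₁ < 0.
t = -0.042 / 0.024 = -1.7500.
df = n − k − 1 = 453 − 3 − 1 = 449.
One-sided p ≈ 0.0404, which is ≥ 0.01, so fail to reject H₀.
The data do not give significant evidence that the true slope on weekly hours worked is negative, holding the other predictors fixed.

t = -1.7500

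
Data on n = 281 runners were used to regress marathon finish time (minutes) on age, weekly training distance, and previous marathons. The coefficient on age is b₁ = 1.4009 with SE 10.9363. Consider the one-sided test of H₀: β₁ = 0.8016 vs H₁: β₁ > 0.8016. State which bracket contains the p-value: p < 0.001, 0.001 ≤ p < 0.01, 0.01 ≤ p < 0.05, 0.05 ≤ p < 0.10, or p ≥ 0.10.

p ≥ 0.10

t = (1.4009 − 0.8016) / 10.9363 = 0.055.
df = n − k − 1 = 281 − 3 − 1 = 277.
One-sided p = P(T_{277} > t) ≈ 0.4782.
So p ≥ 0.10.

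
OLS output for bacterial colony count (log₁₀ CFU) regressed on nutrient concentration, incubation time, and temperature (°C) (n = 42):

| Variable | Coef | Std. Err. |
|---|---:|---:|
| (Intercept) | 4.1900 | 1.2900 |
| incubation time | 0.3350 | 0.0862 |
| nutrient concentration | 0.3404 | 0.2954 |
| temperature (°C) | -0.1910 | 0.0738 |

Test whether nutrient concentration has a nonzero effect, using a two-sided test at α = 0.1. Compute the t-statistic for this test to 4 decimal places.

t = 1.1523

Read off: b = 0.3404, SE = 0.2954 for nutrient concentration.
H₀: β₁ = 0 vs H₁: β₁ ≠ 0.
t = 0.3404 / 0.2954 = 1.1523.
df = n − k − 1 = 42 − 3 − 1 = 38.
Two-sided p ≈ 0.2564, which is ≥ 0.1, so fail to reject H₀.
The data do not give significant evidence of an association between nutrient concentration and bacterial colony count, after adjusting for the other predictors.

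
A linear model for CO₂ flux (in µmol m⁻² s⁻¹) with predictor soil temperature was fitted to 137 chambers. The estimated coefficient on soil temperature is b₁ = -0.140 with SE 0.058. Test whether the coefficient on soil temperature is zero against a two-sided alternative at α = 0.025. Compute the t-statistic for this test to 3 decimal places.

H₀: β₁ = 0 vs H₁: β₁ ≠ 0.
t = (b₁ − β₁⁰)/SE = -0.140 / 0.058 = -2.414.
df = n − 2 = 137 − 2 = 135.
Two-sided p ≈ 0.0171, which is < 0.025, so reject H₀.
There is evidence that soil temperature is associated with CO₂ flux.

t = -2.414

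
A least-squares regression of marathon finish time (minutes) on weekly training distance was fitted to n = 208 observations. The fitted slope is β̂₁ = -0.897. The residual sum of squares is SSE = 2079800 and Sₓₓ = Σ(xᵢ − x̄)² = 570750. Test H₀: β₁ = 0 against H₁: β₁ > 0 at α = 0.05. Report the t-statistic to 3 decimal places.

t = -6.744

MSE = SSE/(n − 2) = 2079800/206 = 10096.1.
SE(β̂₁) = √(MSE/Sₓₓ) = √(10096.1/570750) = 0.133001.
t = -0.897 / 0.133001 = -6.744.
df = n − 2 = 206.
One-sided p ≈ 1.0000, which is ≥ 0.05, so fail to reject H₀.
The data do not give significant evidence that the true slope on weekly training distance is positive.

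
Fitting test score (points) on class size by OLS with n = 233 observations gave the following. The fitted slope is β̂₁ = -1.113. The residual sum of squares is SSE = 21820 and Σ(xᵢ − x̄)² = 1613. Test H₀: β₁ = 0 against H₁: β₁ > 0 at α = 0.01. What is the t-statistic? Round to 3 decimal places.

t = -4.599

MSE = SSE/(n − 2) = 21820/231 = 94.4589.
SE(β̂₁) = √(MSE/Sₓₓ) = √(94.4589/1613) = 0.241994.
t = -1.113 / 0.241994 = -4.599.
df = n − 2 = 231.
One-sided p ≈ 1.0000, which is ≥ 0.01, so fail to reject H₀.
The data do not give significant evidence that the true slope on class size is positive.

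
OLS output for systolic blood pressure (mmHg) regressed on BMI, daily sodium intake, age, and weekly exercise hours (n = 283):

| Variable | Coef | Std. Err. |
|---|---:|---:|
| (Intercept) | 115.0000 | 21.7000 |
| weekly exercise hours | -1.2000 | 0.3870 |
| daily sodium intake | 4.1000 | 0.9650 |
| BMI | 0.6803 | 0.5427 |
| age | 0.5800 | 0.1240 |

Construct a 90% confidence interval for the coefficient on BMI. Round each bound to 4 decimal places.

(-0.2153, 1.5759)

Read off: b = 0.6803, SE = 0.5427 for BMI.
df = n − k − 1 = 283 − 4 − 1 = 278.
t* = t_{0.05, 278} = 1.650353.
Margin = t* × SE = 1.650353 × 0.5427 = 0.895647.
CI: 0.6803 ± 0.895647 → (-0.2153, 1.5759).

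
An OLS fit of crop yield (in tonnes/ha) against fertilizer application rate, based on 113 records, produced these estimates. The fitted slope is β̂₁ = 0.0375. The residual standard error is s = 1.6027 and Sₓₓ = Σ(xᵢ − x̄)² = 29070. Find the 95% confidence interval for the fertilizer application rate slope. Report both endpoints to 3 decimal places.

SE(β̂₁) = s/√Sₓₓ = 1.6027/√29070 = 0.00940004.
df = n − 2 = 111.
t* = t_{0.025, 111} = 1.981567.
Margin = t* × SE = 1.981567 × 0.00940004 = 0.01863.
CI: 0.0375 ± 0.01863 → (0.019, 0.056).
With 95% confidence, each one-unit increase in fertilizer application rate is associated with a change of between 0.019 and 0.056 tonnes/ha in crop yield.

(0.019, 0.056)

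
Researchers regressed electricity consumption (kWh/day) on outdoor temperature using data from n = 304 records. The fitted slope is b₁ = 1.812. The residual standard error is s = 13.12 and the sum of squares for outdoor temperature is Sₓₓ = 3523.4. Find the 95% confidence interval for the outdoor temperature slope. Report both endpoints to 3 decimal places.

(1.377, 2.247)

SE(b₁) = s/√Sₓₓ = 13.12/√3523.4 = 0.221031.
df = n − 2 = 302.
t* = t_{0.025, 302} = 1.96785.
Margin = t* × SE = 1.96785 × 0.221031 = 0.43496.
CI: 1.812 ± 0.43496 → (1.377, 2.247).
With 95% confidence, each one-unit increase in outdoor temperature is associated with a change of between 1.377 and 2.247 kWh/day in electricity consumption.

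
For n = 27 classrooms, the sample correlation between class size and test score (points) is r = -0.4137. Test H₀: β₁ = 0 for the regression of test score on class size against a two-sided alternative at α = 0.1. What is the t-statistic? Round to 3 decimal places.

t = r·√(n − 2)/√(1 − r²) = -0.4137·√25/√0.828852 = -2.272.
df = n − 2 = 25.
Two-sided p ≈ 0.0319, which is < 0.1, so reject H₀.
There is evidence of a linear association between class size and test score.

t = -2.272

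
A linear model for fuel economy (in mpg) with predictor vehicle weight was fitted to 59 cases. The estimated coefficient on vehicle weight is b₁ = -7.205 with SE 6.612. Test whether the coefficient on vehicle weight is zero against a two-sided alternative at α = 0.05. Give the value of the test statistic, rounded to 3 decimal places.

H₀: β₁ = 0 vs H₁: β₁ ≠ 0.
t = (b₁ − β₁⁰)/SE = -7.205 / 6.612 = -1.090.
df = n − 2 = 59 − 2 = 57.
Two-sided p ≈ 0.2804, which is ≥ 0.05, so fail to reject H₀.
The data do not give significant evidence of an association between vehicle weight and fuel economy.

t = -1.090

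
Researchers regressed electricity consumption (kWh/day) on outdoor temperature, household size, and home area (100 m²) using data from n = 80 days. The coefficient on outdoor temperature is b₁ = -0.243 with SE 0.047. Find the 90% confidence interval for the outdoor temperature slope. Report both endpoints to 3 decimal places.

df = n − k − 1 = 80 − 3 − 1 = 76.
t* = t_{0.05, 76} = 1.665151.
Margin = t* × SE = 1.665151 × 0.047 = 0.07826.
CI: -0.243 ± 0.07826 → (-0.321, -0.165).
With 90% confidence, each one-unit increase in outdoor temperature is associated with a change of between -0.321 and -0.165 kWh/day in electricity consumption, holding the other predictors fixed.

(-0.321, -0.165)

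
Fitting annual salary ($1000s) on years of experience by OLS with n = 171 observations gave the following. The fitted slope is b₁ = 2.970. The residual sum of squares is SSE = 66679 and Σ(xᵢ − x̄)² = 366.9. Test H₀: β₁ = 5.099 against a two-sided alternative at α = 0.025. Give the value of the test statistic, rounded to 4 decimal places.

MSE = SSE/(n − 2) = 66679/169 = 394.55.
SE(b₁) = √(MSE/Sₓₓ) = √(394.55/366.9) = 1.037.
t = (2.970 − 5.099) / 1.037 = -2.0530.
df = n − 2 = 169.
Two-sided p ≈ 0.0416, which is ≥ 0.025, so fail to reject H₀.
The data are consistent with a true slope of 5.099 $1000s per unit of years of experience.

t = -2.0530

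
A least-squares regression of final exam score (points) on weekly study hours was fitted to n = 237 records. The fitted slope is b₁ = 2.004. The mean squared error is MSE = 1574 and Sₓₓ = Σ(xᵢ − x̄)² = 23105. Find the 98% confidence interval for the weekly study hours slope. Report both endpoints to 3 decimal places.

(1.393, 2.615)

SE(b₁) = √(MSE/Sₓₓ) = √(1574/23105) = 0.261005.
df = n − 2 = 235.
t* = t_{0.01, 235} = 2.34232.
Margin = t* × SE = 2.34232 × 0.261005 = 0.61136.
CI: 2.004 ± 0.61136 → (1.393, 2.615).
With 98% confidence, each one-unit increase in weekly study hours is associated with a change of between 1.393 and 2.615 points in final exam score.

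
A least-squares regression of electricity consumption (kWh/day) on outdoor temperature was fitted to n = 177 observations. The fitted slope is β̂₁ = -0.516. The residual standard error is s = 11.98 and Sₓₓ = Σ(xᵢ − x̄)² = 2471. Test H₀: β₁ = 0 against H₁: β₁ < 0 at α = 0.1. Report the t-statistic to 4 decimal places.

t = -2.1411

SE(β̂₁) = s/√Sₓₓ = 11.98/√2471 = 0.241002.
t = -0.516 / 0.241002 = -2.1411.
df = n − 2 = 175.
One-sided p ≈ 0.0168, which is < 0.1, so reject H₀.
There is evidence that the true slope on outdoor temperature is negative.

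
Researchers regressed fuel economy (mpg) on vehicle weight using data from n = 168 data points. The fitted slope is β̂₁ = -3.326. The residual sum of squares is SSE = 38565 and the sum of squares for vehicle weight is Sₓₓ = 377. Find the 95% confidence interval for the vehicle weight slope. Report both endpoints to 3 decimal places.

MSE = SSE/(n − 2) = 38565/166 = 232.319.
SE(β̂₁) = √(MSE/Sₓₓ) = √(232.319/377) = 0.785004.
df = n − 2 = 166.
t* = t_{0.025, 166} = 1.974358.
Margin = t* × SE = 1.974358 × 0.785004 = 1.54988.
CI: -3.326 ± 1.54988 → (-4.876, -1.776).
With 95% confidence, each one-unit increase in vehicle weight is associated with a change of between -4.876 and -1.776 mpg in fuel economy.

(-4.876, -1.776)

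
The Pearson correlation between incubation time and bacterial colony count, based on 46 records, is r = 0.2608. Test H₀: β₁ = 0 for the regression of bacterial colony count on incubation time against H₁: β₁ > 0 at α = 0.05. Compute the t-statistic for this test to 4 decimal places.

t = 1.7920

t = r·√(n − 2)/√(1 − r²) = 0.2608·√44/√0.931983 = 1.7920.
df = n − 2 = 44.
One-sided p ≈ 0.0400, which is < 0.05, so reject H₀.
There is evidence of a linear association between incubation time and bacterial colony count.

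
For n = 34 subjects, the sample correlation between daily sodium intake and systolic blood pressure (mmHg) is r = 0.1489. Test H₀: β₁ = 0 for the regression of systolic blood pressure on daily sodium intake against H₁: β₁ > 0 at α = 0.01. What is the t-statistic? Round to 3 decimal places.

t = 0.852

t = r·√(n − 2)/√(1 − r²) = 0.1489·√32/√0.977829 = 0.852.
df = n − 2 = 32.
One-sided p ≈ 0.2003, which is ≥ 0.01, so fail to reject H₀.
The data do not give significant evidence of a linear association between daily sodium intake and systolic blood pressure.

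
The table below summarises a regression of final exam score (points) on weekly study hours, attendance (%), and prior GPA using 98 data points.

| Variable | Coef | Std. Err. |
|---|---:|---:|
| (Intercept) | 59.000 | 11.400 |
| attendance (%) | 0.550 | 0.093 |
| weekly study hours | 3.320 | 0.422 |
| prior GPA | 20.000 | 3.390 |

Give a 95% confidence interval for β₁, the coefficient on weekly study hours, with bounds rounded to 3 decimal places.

(2.482, 4.158)

Read off: b = 3.320, SE = 0.422 for weekly study hours.
df = n − k − 1 = 98 − 3 − 1 = 94.
t* = t_{0.025, 94} = 1.985523.
Margin = t* × SE = 1.985523 × 0.422 = 0.83789.
CI: 3.320 ± 0.83789 → (2.482, 4.158).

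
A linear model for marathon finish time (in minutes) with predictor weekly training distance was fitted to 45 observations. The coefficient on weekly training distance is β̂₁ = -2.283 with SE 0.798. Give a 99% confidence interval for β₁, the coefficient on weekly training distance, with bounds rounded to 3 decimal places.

df = n − 2 = 45 − 2 = 43.
t* = t_{0.005, 43} = 2.695102.
Margin = t* × SE = 2.695102 × 0.798 = 2.15069.
CI: -2.283 ± 2.15069 → (-4.434, -0.132).
With 99% confidence, each one-unit increase in weekly training distance is associated with a change of between -4.434 and -0.132 minutes in marathon finish time.

(-4.434, -0.132)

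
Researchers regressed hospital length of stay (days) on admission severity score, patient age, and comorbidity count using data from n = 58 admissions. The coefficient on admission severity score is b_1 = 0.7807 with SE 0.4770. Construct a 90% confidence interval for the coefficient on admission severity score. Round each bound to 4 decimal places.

df = n − k − 1 = 58 − 3 − 1 = 54.
t* = t_{0.05, 54} = 1.673565.
Margin = t* × SE = 1.673565 × 0.4770 = 0.798290.
CI: 0.7807 ± 0.798290 → (-0.0176, 1.5790).
With 90% confidence, each one-unit increase in admission severity score is associated with a change of between -0.0176 and 1.5790 days in hospital length of stay, holding the other predictors fixed.

(-0.0176, 1.5790)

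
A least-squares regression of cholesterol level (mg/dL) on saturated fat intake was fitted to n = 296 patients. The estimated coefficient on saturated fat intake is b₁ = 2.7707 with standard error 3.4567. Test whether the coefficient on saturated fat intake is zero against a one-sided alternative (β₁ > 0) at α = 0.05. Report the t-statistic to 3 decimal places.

H₀: β₁ = 0 vs H₁: β₁ > 0.
t = (b₁ − β₁⁰)/SE = 2.7707 / 3.4567 = 0.802.
df = n − 2 = 296 − 2 = 294.
One-sided p ≈ 0.2117, which is ≥ 0.05, so fail to reject H₀.
The data do not give significant evidence that the true slope on saturated fat intake is positive.

t = 0.802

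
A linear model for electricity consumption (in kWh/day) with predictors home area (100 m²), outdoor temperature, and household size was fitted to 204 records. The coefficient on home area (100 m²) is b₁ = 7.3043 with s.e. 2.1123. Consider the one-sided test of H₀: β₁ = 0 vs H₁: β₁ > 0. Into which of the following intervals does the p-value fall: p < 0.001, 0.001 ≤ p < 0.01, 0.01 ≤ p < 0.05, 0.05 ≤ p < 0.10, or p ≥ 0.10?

p < 0.001

t = 7.3043 / 2.1123 = 3.458.
df = n − k − 1 = 204 − 3 − 1 = 200.
One-sided p = P(T_{200} > t) ≈ 0.0003.
So p < 0.001.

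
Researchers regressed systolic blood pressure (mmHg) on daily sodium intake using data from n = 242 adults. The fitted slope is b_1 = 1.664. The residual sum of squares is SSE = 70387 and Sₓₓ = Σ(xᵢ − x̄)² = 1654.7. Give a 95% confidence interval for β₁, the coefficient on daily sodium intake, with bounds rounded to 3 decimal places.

MSE = SSE/(n − 2) = 70387/240 = 293.279.
SE(b_1) = √(MSE/Sₓₓ) = √(293.279/1654.7) = 0.420999.
df = n − 2 = 240.
t* = t_{0.025, 240} = 1.969898.
Margin = t* × SE = 1.969898 × 0.420999 = 0.82932.
CI: 1.664 ± 0.82932 → (0.835, 2.493).
With 95% confidence, each one-unit increase in daily sodium intake is associated with a change of between 0.835 and 2.493 mmHg in systolic blood pressure.

(0.835, 2.493)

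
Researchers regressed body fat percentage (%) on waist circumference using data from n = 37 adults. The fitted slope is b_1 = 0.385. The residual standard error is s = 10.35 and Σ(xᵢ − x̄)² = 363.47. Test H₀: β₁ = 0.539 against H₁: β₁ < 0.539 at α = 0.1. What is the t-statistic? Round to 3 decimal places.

t = -0.284

SE(b_1) = s/√Sₓₓ = 10.35/√363.47 = 0.542883.
t = (0.385 − 0.539) / 0.542883 = -0.284.
df = n − 2 = 35.
One-sided p ≈ 0.3892, which is ≥ 0.1, so fail to reject H₀.
The data do not give significant evidence that the true slope on waist circumference is below 0.539 % per unit.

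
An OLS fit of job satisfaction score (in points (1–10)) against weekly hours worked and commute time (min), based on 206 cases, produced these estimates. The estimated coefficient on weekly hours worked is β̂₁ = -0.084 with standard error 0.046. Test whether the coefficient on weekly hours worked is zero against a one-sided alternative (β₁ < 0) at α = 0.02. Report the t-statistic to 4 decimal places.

t = -1.8261

H₀: β₁ = 0 vs H₁: β₁ < 0.
t = (β̂₁ − β₁⁰)/SE = -0.084 / 0.046 = -1.8261.
df = n − k − 1 = 206 − 2 − 1 = 203.
One-sided p ≈ 0.0347, which is ≥ 0.02, so fail to reject H₀.
The data do not give significant evidence that the true slope on weekly hours worked is negative, holding the other predictors fixed.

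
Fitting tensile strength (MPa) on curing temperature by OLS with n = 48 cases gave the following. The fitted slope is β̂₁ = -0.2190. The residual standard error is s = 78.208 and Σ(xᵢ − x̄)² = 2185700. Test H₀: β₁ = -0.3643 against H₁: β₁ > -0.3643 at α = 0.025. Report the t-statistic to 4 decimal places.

t = 2.7467

SE(β̂₁) = s/√Sₓₓ = 78.208/√2185700 = 0.0529.
t = (-0.2190 − (-0.3643)) / 0.0529 = 2.7467.
df = n − 2 = 46.
One-sided p ≈ 0.0043, which is < 0.025, so reject H₀.
There is evidence that the true slope on curing temperature exceeds -0.3643 MPa per unit.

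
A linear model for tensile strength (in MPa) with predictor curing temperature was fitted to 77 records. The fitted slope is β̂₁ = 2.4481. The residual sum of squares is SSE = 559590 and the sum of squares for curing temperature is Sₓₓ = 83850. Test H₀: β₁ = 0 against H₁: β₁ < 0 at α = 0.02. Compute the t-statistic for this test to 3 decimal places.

t = 8.207

MSE = SSE/(n − 2) = 559590/75 = 7461.2.
SE(β̂₁) = √(MSE/Sₓₓ) = √(7461.2/83850) = 0.2983.
t = 2.4481 / 0.2983 = 8.207.
df = n − 2 = 75.
One-sided p ≈ 1.0000, which is ≥ 0.02, so fail to reject H₀.
The data do not give significant evidence that the true slope on curing temperature is negative.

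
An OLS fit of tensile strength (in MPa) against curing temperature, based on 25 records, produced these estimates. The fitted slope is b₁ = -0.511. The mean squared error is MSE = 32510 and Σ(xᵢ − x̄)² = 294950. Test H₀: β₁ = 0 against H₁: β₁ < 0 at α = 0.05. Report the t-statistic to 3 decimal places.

t = -1.539

SE(b₁) = √(MSE/Sₓₓ) = √(32510/294950) = 0.331997.
t = -0.511 / 0.331997 = -1.539.
df = n − 2 = 23.
One-sided p ≈ 0.0687, which is ≥ 0.05, so fail to reject H₀.
The data do not give significant evidence that the true slope on curing temperature is negative.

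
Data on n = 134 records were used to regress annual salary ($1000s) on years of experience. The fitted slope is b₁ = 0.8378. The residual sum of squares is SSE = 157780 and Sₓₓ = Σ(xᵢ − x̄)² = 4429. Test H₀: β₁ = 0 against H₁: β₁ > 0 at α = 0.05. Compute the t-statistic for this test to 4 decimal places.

t = 1.6127

MSE = SSE/(n − 2) = 157780/132 = 1195.3.
SE(b₁) = √(MSE/Sₓₓ) = √(1195.3/4429) = 0.519501.
t = 0.8378 / 0.519501 = 1.6127.
df = n − 2 = 132.
One-sided p ≈ 0.0546, which is ≥ 0.05, so fail to reject H₀.
The data do not give significant evidence that the true slope on years of experience is positive.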